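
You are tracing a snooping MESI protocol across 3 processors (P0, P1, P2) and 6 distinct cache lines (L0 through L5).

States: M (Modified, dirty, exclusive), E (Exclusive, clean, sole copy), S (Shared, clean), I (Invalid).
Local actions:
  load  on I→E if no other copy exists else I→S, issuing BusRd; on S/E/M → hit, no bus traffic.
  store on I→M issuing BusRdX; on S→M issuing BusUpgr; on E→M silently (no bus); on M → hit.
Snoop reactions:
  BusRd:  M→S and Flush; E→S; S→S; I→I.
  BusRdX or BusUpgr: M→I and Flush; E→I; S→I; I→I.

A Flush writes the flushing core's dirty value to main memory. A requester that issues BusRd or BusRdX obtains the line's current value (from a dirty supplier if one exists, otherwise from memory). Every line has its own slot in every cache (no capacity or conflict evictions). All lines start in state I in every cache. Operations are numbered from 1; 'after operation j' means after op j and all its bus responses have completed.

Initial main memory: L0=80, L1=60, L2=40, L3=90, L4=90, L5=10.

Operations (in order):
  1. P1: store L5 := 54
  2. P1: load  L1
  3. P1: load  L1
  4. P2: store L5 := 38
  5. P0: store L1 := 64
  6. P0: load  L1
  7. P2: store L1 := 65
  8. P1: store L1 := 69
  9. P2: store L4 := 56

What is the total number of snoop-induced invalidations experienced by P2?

step 1: P1: store L5 := 54  ⟶  IMI  (L5)  txn=BusRdX  M[L5]=10
step 2: P1: load  L1  ⟶  IEI  (L1)  txn=BusRd  M[L1]=60
step 3: P1: load  L1  ⟶  IEI  (L1)  txn=∅  M[L1]=60
step 4: P2: store L5 := 38  ⟶  IIM  (L5)  txn=BusRdX+Flush  M[L5]=54
step 5: P0: store L1 := 64  ⟶  MII  (L1)  txn=BusRdX  M[L1]=60
step 6: P0: load  L1  ⟶  MII  (L1)  txn=∅  M[L1]=60
step 7: P2: store L1 := 65  ⟶  IIM  (L1)  txn=BusRdX+Flush  M[L1]=64
step 8: P1: store L1 := 69  ⟶  IMI  (L1)  txn=BusRdX+Flush  M[L1]=65
step 9: P2: store L4 := 56  ⟶  IIM  (L4)  txn=BusRdX  M[L4]=90

invalidations = 1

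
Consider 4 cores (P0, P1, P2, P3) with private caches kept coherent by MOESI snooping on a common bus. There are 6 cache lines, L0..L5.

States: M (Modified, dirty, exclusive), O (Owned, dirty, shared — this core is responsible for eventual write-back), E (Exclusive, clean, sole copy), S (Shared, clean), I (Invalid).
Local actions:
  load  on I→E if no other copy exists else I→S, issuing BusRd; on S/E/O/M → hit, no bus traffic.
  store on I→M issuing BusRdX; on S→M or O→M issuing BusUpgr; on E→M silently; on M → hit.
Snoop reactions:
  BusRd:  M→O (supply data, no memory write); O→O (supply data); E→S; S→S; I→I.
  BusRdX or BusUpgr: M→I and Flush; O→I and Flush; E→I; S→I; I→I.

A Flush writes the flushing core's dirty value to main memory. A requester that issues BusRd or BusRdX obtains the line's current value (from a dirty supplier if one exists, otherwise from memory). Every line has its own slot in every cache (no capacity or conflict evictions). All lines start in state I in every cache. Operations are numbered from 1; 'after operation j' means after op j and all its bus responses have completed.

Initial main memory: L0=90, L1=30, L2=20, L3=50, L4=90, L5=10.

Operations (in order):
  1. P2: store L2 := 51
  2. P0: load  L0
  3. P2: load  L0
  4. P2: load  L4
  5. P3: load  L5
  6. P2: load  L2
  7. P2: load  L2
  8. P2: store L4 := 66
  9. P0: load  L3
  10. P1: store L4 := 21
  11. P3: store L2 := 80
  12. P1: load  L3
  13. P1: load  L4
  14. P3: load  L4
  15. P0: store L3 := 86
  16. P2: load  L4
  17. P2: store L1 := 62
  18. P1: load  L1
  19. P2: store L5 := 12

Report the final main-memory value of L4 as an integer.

[1] P2: store L2 := 51 | P0:I, P1:I, P2:M(51), P3:I | bus: BusRdX
[2] P0: load  L0 | P0:E(90), P1:I, P2:I, P3:I | bus: BusRd
[3] P2: load  L0 | P0:S(90), P1:I, P2:S(90), P3:I | bus: BusRd
[4] P2: load  L4 | P0:I, P1:I, P2:E(90), P3:I | bus: BusRd
[5] P3: load  L5 | P0:I, P1:I, P2:I, P3:E(10) | bus: BusRd
[6] P2: load  L2 | P0:I, P1:I, P2:M(51), P3:I | bus: none
[7] P2: load  L2 | P0:I, P1:I, P2:M(51), P3:I | bus: none
[8] P2: store L4 := 66 | P0:I, P1:I, P2:M(66), P3:I | bus: none
[9] P0: load  L3 | P0:E(50), P1:I, P2:I, P3:I | bus: BusRd
[10] P1: store L4 := 21 | P0:I, P1:M(21), P2:I, P3:I | bus: BusRdX,Flush
[11] P3: store L2 := 80 | P0:I, P1:I, P2:I, P3:M(80) | bus: BusRdX,Flush
[12] P1: load  L3 | P0:S(50), P1:S(50), P2:I, P3:I | bus: BusRd
[13] P1: load  L4 | P0:I, P1:M(21), P2:I, P3:I | bus: none
[14] P3: load  L4 | P0:I, P1:O(21), P2:I, P3:S(21) | bus: BusRd
[15] P0: store L3 := 86 | P0:M(86), P1:I, P2:I, P3:I | bus: BusUpgr
[16] P2: load  L4 | P0:I, P1:O(21), P2:S(21), P3:S(21) | bus: BusRd
[17] P2: store L1 := 62 | P0:I, P1:I, P2:M(62), P3:I | bus: BusRdX
[18] P1: load  L1 | P0:I, P1:S(62), P2:O(62), P3:I | bus: BusRd
[19] P2: store L5 := 12 | P0:I, P1:I, P2:M(12), P3:I | bus: BusRdX

memory[L4] = 66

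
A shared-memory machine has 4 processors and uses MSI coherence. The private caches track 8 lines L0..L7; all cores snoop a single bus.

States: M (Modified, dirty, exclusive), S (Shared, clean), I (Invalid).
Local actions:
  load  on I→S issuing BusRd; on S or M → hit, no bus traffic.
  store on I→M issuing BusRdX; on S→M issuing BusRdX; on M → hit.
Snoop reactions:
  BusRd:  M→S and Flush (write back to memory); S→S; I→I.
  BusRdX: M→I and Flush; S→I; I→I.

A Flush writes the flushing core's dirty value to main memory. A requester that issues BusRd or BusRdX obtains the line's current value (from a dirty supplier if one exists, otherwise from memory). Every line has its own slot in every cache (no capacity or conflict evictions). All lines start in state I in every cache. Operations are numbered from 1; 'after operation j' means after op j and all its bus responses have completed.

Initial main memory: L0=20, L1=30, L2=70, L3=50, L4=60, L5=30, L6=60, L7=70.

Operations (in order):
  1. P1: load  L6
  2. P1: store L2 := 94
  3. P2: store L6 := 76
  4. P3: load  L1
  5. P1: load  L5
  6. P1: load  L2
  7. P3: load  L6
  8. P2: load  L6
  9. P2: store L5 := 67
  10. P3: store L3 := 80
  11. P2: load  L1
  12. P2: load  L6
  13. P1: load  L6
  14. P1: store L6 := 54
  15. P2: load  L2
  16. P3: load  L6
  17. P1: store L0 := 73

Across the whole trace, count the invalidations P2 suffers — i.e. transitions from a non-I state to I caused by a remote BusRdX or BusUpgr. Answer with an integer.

  op1 P1: load  L6 → I/S/I/I on L6; bus BusRd; mem=60
  op2 P1: store L2 := 94 → I/M/I/I on L2; bus BusRdX; mem=70
  op3 P2: store L6 := 76 → I/I/M/I on L6; bus BusRdX; mem=60
  op4 P3: load  L1 → I/I/I/S on L1; bus BusRd; mem=30
  op5 P1: load  L5 → I/S/I/I on L5; bus BusRd; mem=30
  op6 P1: load  L2 → I/M/I/I on L2; bus (none); mem=70
  op7 P3: load  L6 → I/I/S/S on L6; bus BusRd Flush; mem=76
  op8 P2: load  L6 → I/I/S/S on L6; bus (none); mem=76
  op9 P2: store L5 := 67 → I/I/M/I on L5; bus BusRdX; mem=30
  op10 P3: store L3 := 80 → I/I/I/M on L3; bus BusRdX; mem=50
  op11 P2: load  L1 → I/I/S/S on L1; bus BusRd; mem=30
  op12 P2: load  L6 → I/I/S/S on L6; bus (none); mem=76
  op13 P1: load  L6 → I/S/S/S on L6; bus BusRd; mem=76
  op14 P1: store L6 := 54 → I/M/I/I on L6; bus BusRdX; mem=76
  op15 P2: load  L2 → I/S/S/I on L2; bus BusRd Flush; mem=94
  op16 P3: load  L6 → I/S/I/S on L6; bus BusRd Flush; mem=54
  op17 P1: store L0 := 73 → I/M/I/I on L0; bus BusRdX; mem=20

invalidations = 1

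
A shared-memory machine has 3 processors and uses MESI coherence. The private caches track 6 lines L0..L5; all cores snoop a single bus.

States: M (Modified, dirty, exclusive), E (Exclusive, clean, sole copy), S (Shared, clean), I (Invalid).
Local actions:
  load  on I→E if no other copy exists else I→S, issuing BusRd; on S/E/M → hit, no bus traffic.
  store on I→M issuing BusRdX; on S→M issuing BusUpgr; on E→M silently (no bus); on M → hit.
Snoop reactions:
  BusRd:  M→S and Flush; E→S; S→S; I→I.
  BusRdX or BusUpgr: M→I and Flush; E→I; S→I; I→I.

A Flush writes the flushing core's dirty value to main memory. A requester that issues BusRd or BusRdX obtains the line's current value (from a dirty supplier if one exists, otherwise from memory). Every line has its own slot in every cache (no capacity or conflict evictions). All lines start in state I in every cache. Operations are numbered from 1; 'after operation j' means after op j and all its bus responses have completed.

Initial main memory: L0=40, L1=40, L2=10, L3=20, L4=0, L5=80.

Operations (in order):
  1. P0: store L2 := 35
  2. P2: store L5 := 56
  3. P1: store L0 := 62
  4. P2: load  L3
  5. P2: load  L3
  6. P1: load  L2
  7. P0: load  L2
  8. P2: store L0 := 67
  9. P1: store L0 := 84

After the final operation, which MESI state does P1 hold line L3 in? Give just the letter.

step 1: P0: store L2 := 35  ⟶  MII  (L2)  txn=BusRdX  M[L2]=10
step 2: P2: store L5 := 56  ⟶  IIM  (L5)  txn=BusRdX  M[L5]=80
step 3: P1: store L0 := 62  ⟶  IMI  (L0)  txn=BusRdX  M[L0]=40
step 4: P2: load  L3  ⟶  IIE  (L3)  txn=BusRd  M[L3]=20
step 5: P2: load  L3  ⟶  IIE  (L3)  txn=∅  M[L3]=20
step 6: P1: load  L2  ⟶  SSI  (L2)  txn=BusRd+Flush  M[L2]=35
step 7: P0: load  L2  ⟶  SSI  (L2)  txn=∅  M[L2]=35
step 8: P2: store L0 := 67  ⟶  IIM  (L0)  txn=BusRdX+Flush  M[L0]=62
step 9: P1: store L0 := 84  ⟶  IMI  (L0)  txn=BusRdX+Flush  M[L0]=67

state = I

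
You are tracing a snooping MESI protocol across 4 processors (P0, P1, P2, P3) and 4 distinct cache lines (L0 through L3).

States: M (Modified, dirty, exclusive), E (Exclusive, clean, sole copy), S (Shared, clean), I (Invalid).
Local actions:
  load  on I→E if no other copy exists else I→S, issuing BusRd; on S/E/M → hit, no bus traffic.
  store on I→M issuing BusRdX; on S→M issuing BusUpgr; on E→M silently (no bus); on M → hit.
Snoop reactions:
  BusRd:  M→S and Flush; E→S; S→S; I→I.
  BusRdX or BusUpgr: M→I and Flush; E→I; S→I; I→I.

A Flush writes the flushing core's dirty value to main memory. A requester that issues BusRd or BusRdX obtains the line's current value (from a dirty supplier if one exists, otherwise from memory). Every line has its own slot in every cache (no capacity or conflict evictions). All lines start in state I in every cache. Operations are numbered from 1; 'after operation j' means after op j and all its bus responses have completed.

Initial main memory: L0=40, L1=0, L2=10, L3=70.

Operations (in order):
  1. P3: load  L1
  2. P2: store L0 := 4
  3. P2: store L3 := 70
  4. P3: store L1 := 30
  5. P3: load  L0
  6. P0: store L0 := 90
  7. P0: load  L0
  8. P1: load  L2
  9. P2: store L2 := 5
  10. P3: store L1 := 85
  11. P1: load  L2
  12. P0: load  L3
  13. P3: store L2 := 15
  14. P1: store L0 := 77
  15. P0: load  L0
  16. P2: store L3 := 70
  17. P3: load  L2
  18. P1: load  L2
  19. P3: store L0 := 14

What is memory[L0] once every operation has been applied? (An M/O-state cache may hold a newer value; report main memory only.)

memory[L0] = 77

step 1: P3: load  L1  ⟶  IIIE  (L1)  txn=BusRd  M[L1]=0
step 2: P2: store L0 := 4  ⟶  IIMI  (L0)  txn=BusRdX  M[L0]=40
step 3: P2: store L3 := 70  ⟶  IIMI  (L3)  txn=BusRdX  M[L3]=70
step 4: P3: store L1 := 30  ⟶  IIIM  (L1)  txn=∅  M[L1]=0
step 5: P3: load  L0  ⟶  IISS  (L0)  txn=BusRd+Flush  M[L0]=4
step 6: P0: store L0 := 90  ⟶  MIII  (L0)  txn=BusRdX  M[L0]=4
step 7: P0: load  L0  ⟶  MIII  (L0)  txn=∅  M[L0]=4
step 8: P1: load  L2  ⟶  IEII  (L2)  txn=BusRd  M[L2]=10
step 9: P2: store L2 := 5  ⟶  IIMI  (L2)  txn=BusRdX  M[L2]=10
step 10: P3: store L1 := 85  ⟶  IIIM  (L1)  txn=∅  M[L1]=0
step 11: P1: load  L2  ⟶  ISSI  (L2)  txn=BusRd+Flush  M[L2]=5
step 12: P0: load  L3  ⟶  SISI  (L3)  txn=BusRd+Flush  M[L3]=70
step 13: P3: store L2 := 15  ⟶  IIIM  (L2)  txn=BusRdX  M[L2]=5
step 14: P1: store L0 := 77  ⟶  IMII  (L0)  txn=BusRdX+Flush  M[L0]=90
step 15: P0: load  L0  ⟶  SSII  (L0)  txn=BusRd+Flush  M[L0]=77
step 16: P2: store L3 := 70  ⟶  IIMI  (L3)  txn=BusUpgr  M[L3]=70
step 17: P3: load  L2  ⟶  IIIM  (L2)  txn=∅  M[L2]=5
step 18: P1: load  L2  ⟶  ISIS  (L2)  txn=BusRd+Flush  M[L2]=15
step 19: P3: store L0 := 14  ⟶  IIIM  (L0)  txn=BusRdX  M[L0]=77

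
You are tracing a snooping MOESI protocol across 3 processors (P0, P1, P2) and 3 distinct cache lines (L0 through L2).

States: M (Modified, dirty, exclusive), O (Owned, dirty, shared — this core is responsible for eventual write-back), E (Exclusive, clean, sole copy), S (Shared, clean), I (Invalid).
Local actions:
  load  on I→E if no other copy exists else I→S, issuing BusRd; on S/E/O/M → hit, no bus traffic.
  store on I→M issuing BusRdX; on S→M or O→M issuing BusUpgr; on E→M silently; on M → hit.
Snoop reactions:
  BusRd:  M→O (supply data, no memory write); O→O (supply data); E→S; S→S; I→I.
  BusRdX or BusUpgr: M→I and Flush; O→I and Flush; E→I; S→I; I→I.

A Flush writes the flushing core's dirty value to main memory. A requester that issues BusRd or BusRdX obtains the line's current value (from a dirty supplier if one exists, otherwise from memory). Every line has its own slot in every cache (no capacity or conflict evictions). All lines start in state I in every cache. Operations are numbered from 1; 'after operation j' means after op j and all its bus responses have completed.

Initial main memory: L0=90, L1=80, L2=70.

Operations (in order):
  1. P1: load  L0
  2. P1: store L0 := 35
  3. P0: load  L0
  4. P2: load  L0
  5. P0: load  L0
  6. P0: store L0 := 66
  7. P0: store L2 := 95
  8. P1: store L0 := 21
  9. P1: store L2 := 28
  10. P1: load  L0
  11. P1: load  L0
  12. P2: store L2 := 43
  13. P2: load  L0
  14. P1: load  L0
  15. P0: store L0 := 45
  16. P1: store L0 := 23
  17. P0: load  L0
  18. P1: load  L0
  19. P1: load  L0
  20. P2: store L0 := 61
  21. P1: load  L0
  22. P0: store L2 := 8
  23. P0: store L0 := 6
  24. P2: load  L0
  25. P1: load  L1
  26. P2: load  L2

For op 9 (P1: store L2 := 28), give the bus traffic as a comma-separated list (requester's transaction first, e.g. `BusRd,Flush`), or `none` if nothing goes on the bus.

bus = BusRdX,Flush

1. P1: load  L0  bus=[BusRd]  L0: P0=I P1=E P2=I  mem[L0]=90
2. P1: store L0 := 35  bus=[-]  L0: P0=I P1=M P2=I  mem[L0]=90
3. P0: load  L0  bus=[BusRd]  L0: P0=S P1=O P2=I  mem[L0]=90
4. P2: load  L0  bus=[BusRd]  L0: P0=S P1=O P2=S  mem[L0]=90
5. P0: load  L0  bus=[-]  L0: P0=S P1=O P2=S  mem[L0]=90
6. P0: store L0 := 66  bus=[BusUpgr,Flush]  L0: P0=M P1=I P2=I  mem[L0]=35
7. P0: store L2 := 95  bus=[BusRdX]  L2: P0=M P1=I P2=I  mem[L2]=70
8. P1: store L0 := 21  bus=[BusRdX,Flush]  L0: P0=I P1=M P2=I  mem[L0]=66
9. P1: store L2 := 28  bus=[BusRdX,Flush]  L2: P0=I P1=M P2=I  mem[L2]=95
10. P1: load  L0  bus=[-]  L0: P0=I P1=M P2=I  mem[L0]=66
11. P1: load  L0  bus=[-]  L0: P0=I P1=M P2=I  mem[L0]=66
12. P2: store L2 := 43  bus=[BusRdX,Flush]  L2: P0=I P1=I P2=M  mem[L2]=28
13. P2: load  L0  bus=[BusRd]  L0: P0=I P1=O P2=S  mem[L0]=66
14. P1: load  L0  bus=[-]  L0: P0=I P1=O P2=S  mem[L0]=66
15. P0: store L0 := 45  bus=[BusRdX,Flush]  L0: P0=M P1=I P2=I  mem[L0]=21
16. P1: store L0 := 23  bus=[BusRdX,Flush]  L0: P0=I P1=M P2=I  mem[L0]=45
17. P0: load  L0  bus=[BusRd]  L0: P0=S P1=O P2=I  mem[L0]=45
18. P1: load  L0  bus=[-]  L0: P0=S P1=O P2=I  mem[L0]=45
19. P1: load  L0  bus=[-]  L0: P0=S P1=O P2=I  mem[L0]=45
20. P2: store L0 := 61  bus=[BusRdX,Flush]  L0: P0=I P1=I P2=M  mem[L0]=23
21. P1: load  L0  bus=[BusRd]  L0: P0=I P1=S P2=O  mem[L0]=23
22. P0: store L2 := 8  bus=[BusRdX,Flush]  L2: P0=M P1=I P2=I  mem[L2]=43
23. P0: store L0 := 6  bus=[BusRdX,Flush]  L0: P0=M P1=I P2=I  mem[L0]=61
24. P2: load  L0  bus=[BusRd]  L0: P0=O P1=I P2=S  mem[L0]=61
25. P1: load  L1  bus=[BusRd]  L1: P0=I P1=E P2=I  mem[L1]=80
26. P2: load  L2  bus=[BusRd]  L2: P0=O P1=I P2=S  mem[L2]=43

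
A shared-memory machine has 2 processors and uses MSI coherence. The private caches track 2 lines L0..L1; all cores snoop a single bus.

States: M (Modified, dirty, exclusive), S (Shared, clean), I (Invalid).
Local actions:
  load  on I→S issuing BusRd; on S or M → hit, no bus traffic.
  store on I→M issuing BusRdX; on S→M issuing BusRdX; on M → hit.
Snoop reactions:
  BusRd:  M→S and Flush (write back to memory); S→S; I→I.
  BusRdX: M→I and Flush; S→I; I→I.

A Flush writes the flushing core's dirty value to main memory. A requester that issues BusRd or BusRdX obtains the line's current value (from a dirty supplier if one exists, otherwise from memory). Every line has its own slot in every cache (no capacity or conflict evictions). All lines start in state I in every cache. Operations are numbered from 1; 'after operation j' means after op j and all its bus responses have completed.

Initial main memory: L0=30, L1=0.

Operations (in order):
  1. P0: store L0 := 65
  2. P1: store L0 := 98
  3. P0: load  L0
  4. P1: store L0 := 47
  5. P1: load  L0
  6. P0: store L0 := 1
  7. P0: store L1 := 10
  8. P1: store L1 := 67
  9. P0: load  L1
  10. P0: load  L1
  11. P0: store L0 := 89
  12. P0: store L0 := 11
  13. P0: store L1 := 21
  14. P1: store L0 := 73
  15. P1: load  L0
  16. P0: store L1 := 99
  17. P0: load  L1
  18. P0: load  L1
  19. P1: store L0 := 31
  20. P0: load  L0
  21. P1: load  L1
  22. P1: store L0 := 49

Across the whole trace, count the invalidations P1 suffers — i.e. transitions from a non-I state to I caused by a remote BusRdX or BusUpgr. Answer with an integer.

invalidations = 2

step 1: P0: store L0 := 65  ⟶  MI  (L0)  txn=BusRdX  M[L0]=30
step 2: P1: store L0 := 98  ⟶  IM  (L0)  txn=BusRdX+Flush  M[L0]=65
step 3: P0: load  L0  ⟶  SS  (L0)  txn=BusRd+Flush  M[L0]=98
step 4: P1: store L0 := 47  ⟶  IM  (L0)  txn=BusRdX  M[L0]=98
step 5: P1: load  L0  ⟶  IM  (L0)  txn=∅  M[L0]=98
step 6: P0: store L0 := 1  ⟶  MI  (L0)  txn=BusRdX+Flush  M[L0]=47
step 7: P0: store L1 := 10  ⟶  MI  (L1)  txn=BusRdX  M[L1]=0
step 8: P1: store L1 := 67  ⟶  IM  (L1)  txn=BusRdX+Flush  M[L1]=10
step 9: P0: load  L1  ⟶  SS  (L1)  txn=BusRd+Flush  M[L1]=67
step 10: P0: load  L1  ⟶  SS  (L1)  txn=∅  M[L1]=67
step 11: P0: store L0 := 89  ⟶  MI  (L0)  txn=∅  M[L0]=47
step 12: P0: store L0 := 11  ⟶  MI  (L0)  txn=∅  M[L0]=47
step 13: P0: store L1 := 21  ⟶  MI  (L1)  txn=BusRdX  M[L1]=67
step 14: P1: store L0 := 73  ⟶  IM  (L0)  txn=BusRdX+Flush  M[L0]=11
step 15: P1: load  L0  ⟶  IM  (L0)  txn=∅  M[L0]=11
step 16: P0: store L1 := 99  ⟶  MI  (L1)  txn=∅  M[L1]=67
step 17: P0: load  L1  ⟶  MI  (L1)  txn=∅  M[L1]=67
step 18: P0: load  L1  ⟶  MI  (L1)  txn=∅  M[L1]=67
step 19: P1: store L0 := 31  ⟶  IM  (L0)  txn=∅  M[L0]=11
step 20: P0: load  L0  ⟶  SS  (L0)  txn=BusRd+Flush  M[L0]=31
step 21: P1: load  L1  ⟶  SS  (L1)  txn=BusRd+Flush  M[L1]=99
step 22: P1: store L0 := 49  ⟶  IM  (L0)  txn=BusRdX  M[L0]=31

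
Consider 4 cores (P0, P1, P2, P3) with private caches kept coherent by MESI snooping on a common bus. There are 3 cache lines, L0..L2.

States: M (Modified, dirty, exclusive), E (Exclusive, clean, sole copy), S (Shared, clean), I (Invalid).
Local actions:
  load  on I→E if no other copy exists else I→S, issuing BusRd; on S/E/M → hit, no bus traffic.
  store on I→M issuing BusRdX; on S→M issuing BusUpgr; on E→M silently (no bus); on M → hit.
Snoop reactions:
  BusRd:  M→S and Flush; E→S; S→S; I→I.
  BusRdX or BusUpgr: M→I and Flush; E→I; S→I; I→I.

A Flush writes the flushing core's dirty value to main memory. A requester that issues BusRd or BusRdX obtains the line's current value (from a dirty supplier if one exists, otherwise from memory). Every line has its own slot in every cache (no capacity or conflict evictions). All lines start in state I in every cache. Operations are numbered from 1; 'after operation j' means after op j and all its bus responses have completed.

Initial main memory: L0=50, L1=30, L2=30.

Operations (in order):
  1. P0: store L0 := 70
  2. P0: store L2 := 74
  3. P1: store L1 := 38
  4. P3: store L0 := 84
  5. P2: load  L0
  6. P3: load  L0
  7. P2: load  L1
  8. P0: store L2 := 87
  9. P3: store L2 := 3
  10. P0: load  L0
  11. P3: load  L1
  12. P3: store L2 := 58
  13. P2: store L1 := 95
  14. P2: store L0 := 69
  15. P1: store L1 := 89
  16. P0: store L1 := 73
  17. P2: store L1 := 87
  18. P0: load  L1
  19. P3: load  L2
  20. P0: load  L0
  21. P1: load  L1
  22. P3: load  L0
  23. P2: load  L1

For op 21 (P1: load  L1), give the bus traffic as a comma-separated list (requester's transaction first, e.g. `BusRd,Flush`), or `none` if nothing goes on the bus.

step 1: P0: store L0 := 70  ⟶  MIII  (L0)  txn=BusRdX  M[L0]=50
step 2: P0: store L2 := 74  ⟶  MIII  (L2)  txn=BusRdX  M[L2]=30
step 3: P1: store L1 := 38  ⟶  IMII  (L1)  txn=BusRdX  M[L1]=30
step 4: P3: store L0 := 84  ⟶  IIIM  (L0)  txn=BusRdX+Flush  M[L0]=70
step 5: P2: load  L0  ⟶  IISS  (L0)  txn=BusRd+Flush  M[L0]=84
step 6: P3: load  L0  ⟶  IISS  (L0)  txn=∅  M[L0]=84
step 7: P2: load  L1  ⟶  ISSI  (L1)  txn=BusRd+Flush  M[L1]=38
step 8: P0: store L2 := 87  ⟶  MIII  (L2)  txn=∅  M[L2]=30
step 9: P3: store L2 := 3  ⟶  IIIM  (L2)  txn=BusRdX+Flush  M[L2]=87
step 10: P0: load  L0  ⟶  SISS  (L0)  txn=BusRd  M[L0]=84
step 11: P3: load  L1  ⟶  ISSS  (L1)  txn=BusRd  M[L1]=38
step 12: P3: store L2 := 58  ⟶  IIIM  (L2)  txn=∅  M[L2]=87
step 13: P2: store L1 := 95  ⟶  IIMI  (L1)  txn=BusUpgr  M[L1]=38
step 14: P2: store L0 := 69  ⟶  IIMI  (L0)  txn=BusUpgr  M[L0]=84
step 15: P1: store L1 := 89  ⟶  IMII  (L1)  txn=BusRdX+Flush  M[L1]=95
step 16: P0: store L1 := 73  ⟶  MIII  (L1)  txn=BusRdX+Flush  M[L1]=89
step 17: P2: store L1 := 87  ⟶  IIMI  (L1)  txn=BusRdX+Flush  M[L1]=73
step 18: P0: load  L1  ⟶  SISI  (L1)  txn=BusRd+Flush  M[L1]=87
step 19: P3: load  L2  ⟶  IIIM  (L2)  txn=∅  M[L2]=87
step 20: P0: load  L0  ⟶  SISI  (L0)  txn=BusRd+Flush  M[L0]=69
step 21: P1: load  L1  ⟶  SSSI  (L1)  txn=BusRd  M[L1]=87
step 22: P3: load  L0  ⟶  SISS  (L0)  txn=BusRd  M[L0]=69
step 23: P2: load  L1  ⟶  SSSI  (L1)  txn=∅  M[L1]=87

bus = BusRd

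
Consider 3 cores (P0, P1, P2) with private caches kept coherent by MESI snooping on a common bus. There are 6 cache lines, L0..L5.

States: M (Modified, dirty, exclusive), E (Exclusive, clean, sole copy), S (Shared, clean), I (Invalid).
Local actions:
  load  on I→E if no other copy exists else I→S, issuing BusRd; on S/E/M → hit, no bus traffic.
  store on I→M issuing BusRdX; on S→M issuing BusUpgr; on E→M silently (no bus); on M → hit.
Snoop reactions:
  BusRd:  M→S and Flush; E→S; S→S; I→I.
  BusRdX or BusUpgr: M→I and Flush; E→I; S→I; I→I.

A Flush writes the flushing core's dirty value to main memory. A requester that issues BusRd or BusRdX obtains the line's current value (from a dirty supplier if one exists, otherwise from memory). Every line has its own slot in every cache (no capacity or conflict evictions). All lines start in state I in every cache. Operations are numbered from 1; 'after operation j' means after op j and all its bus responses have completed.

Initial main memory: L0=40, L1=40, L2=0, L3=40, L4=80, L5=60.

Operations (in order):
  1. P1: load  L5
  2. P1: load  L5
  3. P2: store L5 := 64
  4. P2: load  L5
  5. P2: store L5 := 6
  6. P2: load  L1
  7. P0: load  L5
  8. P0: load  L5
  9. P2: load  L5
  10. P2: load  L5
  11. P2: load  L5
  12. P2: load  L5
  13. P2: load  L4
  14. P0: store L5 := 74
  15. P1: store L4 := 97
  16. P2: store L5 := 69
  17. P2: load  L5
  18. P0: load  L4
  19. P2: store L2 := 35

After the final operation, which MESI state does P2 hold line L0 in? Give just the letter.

[1] P1: load  L5 | P0:I, P1:E(60), P2:I | bus: BusRd
[2] P1: load  L5 | P0:I, P1:E(60), P2:I | bus: none
[3] P2: store L5 := 64 | P0:I, P1:I, P2:M(64) | bus: BusRdX
[4] P2: load  L5 | P0:I, P1:I, P2:M(64) | bus: none
[5] P2: store L5 := 6 | P0:I, P1:I, P2:M(6) | bus: none
[6] P2: load  L1 | P0:I, P1:I, P2:E(40) | bus: BusRd
[7] P0: load  L5 | P0:S(6), P1:I, P2:S(6) | bus: BusRd,Flush
[8] P0: load  L5 | P0:S(6), P1:I, P2:S(6) | bus: none
[9] P2: load  L5 | P0:S(6), P1:I, P2:S(6) | bus: none
[10] P2: load  L5 | P0:S(6), P1:I, P2:S(6) | bus: none
[11] P2: load  L5 | P0:S(6), P1:I, P2:S(6) | bus: none
[12] P2: load  L5 | P0:S(6), P1:I, P2:S(6) | bus: none
[13] P2: load  L4 | P0:I, P1:I, P2:E(80) | bus: BusRd
[14] P0: store L5 := 74 | P0:M(74), P1:I, P2:I | bus: BusUpgr
[15] P1: store L4 := 97 | P0:I, P1:M(97), P2:I | bus: BusRdX
[16] P2: store L5 := 69 | P0:I, P1:I, P2:M(69) | bus: BusRdX,Flush
[17] P2: load  L5 | P0:I, P1:I, P2:M(69) | bus: none
[18] P0: load  L4 | P0:S(97), P1:S(97), P2:I | bus: BusRd,Flush
[19] P2: store L2 := 35 | P0:I, P1:I, P2:M(35) | bus: BusRdX

state = I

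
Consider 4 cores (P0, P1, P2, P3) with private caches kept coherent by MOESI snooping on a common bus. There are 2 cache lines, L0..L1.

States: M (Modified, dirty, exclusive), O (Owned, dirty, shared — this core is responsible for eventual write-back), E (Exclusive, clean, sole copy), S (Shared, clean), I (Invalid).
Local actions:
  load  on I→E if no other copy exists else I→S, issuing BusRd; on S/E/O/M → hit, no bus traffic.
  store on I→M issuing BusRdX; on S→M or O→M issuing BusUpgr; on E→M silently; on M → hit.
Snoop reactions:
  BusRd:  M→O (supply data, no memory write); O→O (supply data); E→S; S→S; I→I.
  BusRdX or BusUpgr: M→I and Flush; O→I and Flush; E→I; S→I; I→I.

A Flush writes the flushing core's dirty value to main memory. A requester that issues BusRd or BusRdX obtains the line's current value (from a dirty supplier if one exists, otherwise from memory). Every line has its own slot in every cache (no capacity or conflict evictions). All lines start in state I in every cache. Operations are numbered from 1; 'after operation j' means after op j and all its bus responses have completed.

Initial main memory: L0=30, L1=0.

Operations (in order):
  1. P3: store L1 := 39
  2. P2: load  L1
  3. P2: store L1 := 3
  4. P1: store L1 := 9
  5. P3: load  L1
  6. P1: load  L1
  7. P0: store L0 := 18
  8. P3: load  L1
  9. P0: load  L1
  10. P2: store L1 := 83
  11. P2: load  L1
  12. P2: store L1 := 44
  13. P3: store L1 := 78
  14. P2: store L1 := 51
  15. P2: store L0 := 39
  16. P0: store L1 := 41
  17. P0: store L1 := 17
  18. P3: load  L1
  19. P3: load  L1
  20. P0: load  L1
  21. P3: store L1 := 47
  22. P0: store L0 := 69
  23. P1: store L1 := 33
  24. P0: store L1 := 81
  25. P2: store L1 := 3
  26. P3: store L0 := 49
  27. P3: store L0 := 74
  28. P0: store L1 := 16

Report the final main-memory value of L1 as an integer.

memory[L1] = 3

step 1: P3: store L1 := 39  ⟶  IIIM  (L1)  txn=BusRdX  M[L1]=0
step 2: P2: load  L1  ⟶  IISO  (L1)  txn=BusRd  M[L1]=0
step 3: P2: store L1 := 3  ⟶  IIMI  (L1)  txn=BusUpgr+Flush  M[L1]=39
step 4: P1: store L1 := 9  ⟶  IMII  (L1)  txn=BusRdX+Flush  M[L1]=3
step 5: P3: load  L1  ⟶  IOIS  (L1)  txn=BusRd  M[L1]=3
step 6: P1: load  L1  ⟶  IOIS  (L1)  txn=∅  M[L1]=3
step 7: P0: store L0 := 18  ⟶  MIII  (L0)  txn=BusRdX  M[L0]=30
step 8: P3: load  L1  ⟶  IOIS  (L1)  txn=∅  M[L1]=3
step 9: P0: load  L1  ⟶  SOIS  (L1)  txn=BusRd  M[L1]=3
step 10: P2: store L1 := 83  ⟶  IIMI  (L1)  txn=BusRdX+Flush  M[L1]=9
step 11: P2: load  L1  ⟶  IIMI  (L1)  txn=∅  M[L1]=9
step 12: P2: store L1 := 44  ⟶  IIMI  (L1)  txn=∅  M[L1]=9
step 13: P3: store L1 := 78  ⟶  IIIM  (L1)  txn=BusRdX+Flush  M[L1]=44
step 14: P2: store L1 := 51  ⟶  IIMI  (L1)  txn=BusRdX+Flush  M[L1]=78
step 15: P2: store L0 := 39  ⟶  IIMI  (L0)  txn=BusRdX+Flush  M[L0]=18
step 16: P0: store L1 := 41  ⟶  MIII  (L1)  txn=BusRdX+Flush  M[L1]=51
step 17: P0: store L1 := 17  ⟶  MIII  (L1)  txn=∅  M[L1]=51
step 18: P3: load  L1  ⟶  OIIS  (L1)  txn=BusRd  M[L1]=51
step 19: P3: load  L1  ⟶  OIIS  (L1)  txn=∅  M[L1]=51
step 20: P0: load  L1  ⟶  OIIS  (L1)  txn=∅  M[L1]=51
step 21: P3: store L1 := 47  ⟶  IIIM  (L1)  txn=BusUpgr+Flush  M[L1]=17
step 22: P0: store L0 := 69  ⟶  MIII  (L0)  txn=BusRdX+Flush  M[L0]=39
step 23: P1: store L1 := 33  ⟶  IMII  (L1)  txn=BusRdX+Flush  M[L1]=47
step 24: P0: store L1 := 81  ⟶  MIII  (L1)  txn=BusRdX+Flush  M[L1]=33
step 25: P2: store L1 := 3  ⟶  IIMI  (L1)  txn=BusRdX+Flush  M[L1]=81
step 26: P3: store L0 := 49  ⟶  IIIM  (L0)  txn=BusRdX+Flush  M[L0]=69
step 27: P3: store L0 := 74  ⟶  IIIM  (L0)  txn=∅  M[L0]=69
step 28: P0: store L1 := 16  ⟶  MIII  (L1)  txn=BusRdX+Flush  M[L1]=3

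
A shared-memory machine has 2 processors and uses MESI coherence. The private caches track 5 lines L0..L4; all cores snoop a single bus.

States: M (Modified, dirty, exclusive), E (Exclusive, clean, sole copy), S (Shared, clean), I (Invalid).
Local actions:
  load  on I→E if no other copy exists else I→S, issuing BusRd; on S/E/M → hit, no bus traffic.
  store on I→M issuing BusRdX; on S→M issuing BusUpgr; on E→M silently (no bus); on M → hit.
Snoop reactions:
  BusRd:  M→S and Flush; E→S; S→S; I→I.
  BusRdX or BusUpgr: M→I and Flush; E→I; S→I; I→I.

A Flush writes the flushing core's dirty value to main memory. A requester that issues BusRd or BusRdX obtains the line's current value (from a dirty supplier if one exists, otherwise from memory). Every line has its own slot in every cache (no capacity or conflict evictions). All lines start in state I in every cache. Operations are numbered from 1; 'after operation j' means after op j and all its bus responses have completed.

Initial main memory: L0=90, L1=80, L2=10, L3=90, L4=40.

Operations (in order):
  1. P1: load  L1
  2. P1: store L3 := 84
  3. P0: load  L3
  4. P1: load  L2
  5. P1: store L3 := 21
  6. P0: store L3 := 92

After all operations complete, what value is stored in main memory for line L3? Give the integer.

step 1: P1: load  L1  ⟶  IE  (L1)  txn=BusRd  M[L1]=80
step 2: P1: store L3 := 84  ⟶  IM  (L3)  txn=BusRdX  M[L3]=90
step 3: P0: load  L3  ⟶  SS  (L3)  txn=BusRd+Flush  M[L3]=84
step 4: P1: load  L2  ⟶  IE  (L2)  txn=BusRd  M[L2]=10
step 5: P1: store L3 := 21  ⟶  IM  (L3)  txn=BusUpgr  M[L3]=84
step 6: P0: store L3 := 92  ⟶  MI  (L3)  txn=BusRdX+Flush  M[L3]=21

memory[L3] = 21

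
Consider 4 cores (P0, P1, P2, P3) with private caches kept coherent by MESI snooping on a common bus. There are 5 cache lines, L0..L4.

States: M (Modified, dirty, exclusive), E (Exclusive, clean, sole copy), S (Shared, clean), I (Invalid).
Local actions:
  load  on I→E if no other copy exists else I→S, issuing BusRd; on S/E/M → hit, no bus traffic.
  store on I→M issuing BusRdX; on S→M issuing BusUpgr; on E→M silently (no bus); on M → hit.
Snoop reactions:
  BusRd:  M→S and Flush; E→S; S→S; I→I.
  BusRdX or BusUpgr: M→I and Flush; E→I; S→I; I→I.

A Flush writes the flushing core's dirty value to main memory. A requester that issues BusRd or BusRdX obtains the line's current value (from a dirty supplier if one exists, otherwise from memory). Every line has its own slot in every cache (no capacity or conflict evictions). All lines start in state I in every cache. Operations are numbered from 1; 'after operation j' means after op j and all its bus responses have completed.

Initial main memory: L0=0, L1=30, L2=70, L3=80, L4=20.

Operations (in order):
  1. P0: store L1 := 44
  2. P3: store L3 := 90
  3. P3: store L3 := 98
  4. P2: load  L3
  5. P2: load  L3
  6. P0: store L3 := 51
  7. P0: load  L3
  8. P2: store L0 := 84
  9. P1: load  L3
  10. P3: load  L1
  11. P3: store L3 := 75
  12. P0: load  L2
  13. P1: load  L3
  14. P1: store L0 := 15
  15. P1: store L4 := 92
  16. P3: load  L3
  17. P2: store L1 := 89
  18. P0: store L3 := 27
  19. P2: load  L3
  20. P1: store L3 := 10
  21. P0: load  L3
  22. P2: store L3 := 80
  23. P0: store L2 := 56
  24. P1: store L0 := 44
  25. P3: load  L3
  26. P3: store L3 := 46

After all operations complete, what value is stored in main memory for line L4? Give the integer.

[1] P0: store L1 := 44 | P0:M(44), P1:I, P2:I, P3:I | bus: BusRdX
[2] P3: store L3 := 90 | P0:I, P1:I, P2:I, P3:M(90) | bus: BusRdX
[3] P3: store L3 := 98 | P0:I, P1:I, P2:I, P3:M(98) | bus: none
[4] P2: load  L3 | P0:I, P1:I, P2:S(98), P3:S(98) | bus: BusRd,Flush
[5] P2: load  L3 | P0:I, P1:I, P2:S(98), P3:S(98) | bus: none
[6] P0: store L3 := 51 | P0:M(51), P1:I, P2:I, P3:I | bus: BusRdX
[7] P0: load  L3 | P0:M(51), P1:I, P2:I, P3:I | bus: none
[8] P2: store L0 := 84 | P0:I, P1:I, P2:M(84), P3:I | bus: BusRdX
[9] P1: load  L3 | P0:S(51), P1:S(51), P2:I, P3:I | bus: BusRd,Flush
[10] P3: load  L1 | P0:S(44), P1:I, P2:I, P3:S(44) | bus: BusRd,Flush
[11] P3: store L3 := 75 | P0:I, P1:I, P2:I, P3:M(75) | bus: BusRdX
[12] P0: load  L2 | P0:E(70), P1:I, P2:I, P3:I | bus: BusRd
[13] P1: load  L3 | P0:I, P1:S(75), P2:I, P3:S(75) | bus: BusRd,Flush
[14] P1: store L0 := 15 | P0:I, P1:M(15), P2:I, P3:I | bus: BusRdX,Flush
[15] P1: store L4 := 92 | P0:I, P1:M(92), P2:I, P3:I | bus: BusRdX
[16] P3: load  L3 | P0:I, P1:S(75), P2:I, P3:S(75) | bus: none
[17] P2: store L1 := 89 | P0:I, P1:I, P2:M(89), P3:I | bus: BusRdX
[18] P0: store L3 := 27 | P0:M(27), P1:I, P2:I, P3:I | bus: BusRdX
[19] P2: load  L3 | P0:S(27), P1:I, P2:S(27), P3:I | bus: BusRd,Flush
[20] P1: store L3 := 10 | P0:I, P1:M(10), P2:I, P3:I | bus: BusRdX
[21] P0: load  L3 | P0:S(10), P1:S(10), P2:I, P3:I | bus: BusRd,Flush
[22] P2: store L3 := 80 | P0:I, P1:I, P2:M(80), P3:I | bus: BusRdX
[23] P0: store L2 := 56 | P0:M(56), P1:I, P2:I, P3:I | bus: none
[24] P1: store L0 := 44 | P0:I, P1:M(44), P2:I, P3:I | bus: none
[25] P3: load  L3 | P0:I, P1:I, P2:S(80), P3:S(80) | bus: BusRd,Flush
[26] P3: store L3 := 46 | P0:I, P1:I, P2:I, P3:M(46) | bus: BusUpgr

memory[L4] = 20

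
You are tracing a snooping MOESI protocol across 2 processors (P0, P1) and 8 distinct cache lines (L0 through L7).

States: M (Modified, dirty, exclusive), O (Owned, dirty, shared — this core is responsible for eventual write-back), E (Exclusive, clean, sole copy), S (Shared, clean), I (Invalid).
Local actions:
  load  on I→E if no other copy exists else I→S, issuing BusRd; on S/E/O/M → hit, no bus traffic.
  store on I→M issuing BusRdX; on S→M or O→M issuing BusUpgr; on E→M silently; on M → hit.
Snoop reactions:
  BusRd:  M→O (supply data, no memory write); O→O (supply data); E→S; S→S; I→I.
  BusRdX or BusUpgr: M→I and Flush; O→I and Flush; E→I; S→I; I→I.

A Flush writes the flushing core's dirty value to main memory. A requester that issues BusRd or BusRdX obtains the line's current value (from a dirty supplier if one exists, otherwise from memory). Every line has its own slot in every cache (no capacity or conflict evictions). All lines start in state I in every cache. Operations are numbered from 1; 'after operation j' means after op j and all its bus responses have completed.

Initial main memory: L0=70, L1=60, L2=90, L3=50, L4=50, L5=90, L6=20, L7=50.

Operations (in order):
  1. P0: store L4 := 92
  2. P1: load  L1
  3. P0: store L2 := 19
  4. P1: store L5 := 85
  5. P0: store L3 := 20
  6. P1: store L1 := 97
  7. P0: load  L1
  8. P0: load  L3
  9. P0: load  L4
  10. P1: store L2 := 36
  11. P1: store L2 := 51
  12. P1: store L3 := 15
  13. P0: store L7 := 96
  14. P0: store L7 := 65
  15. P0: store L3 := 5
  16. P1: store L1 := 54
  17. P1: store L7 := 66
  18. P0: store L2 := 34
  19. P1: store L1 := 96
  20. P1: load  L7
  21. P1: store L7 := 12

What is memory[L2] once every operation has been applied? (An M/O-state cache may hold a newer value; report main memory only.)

[1] P0: store L4 := 92 | P0:M(92), P1:I | bus: BusRdX
[2] P1: load  L1 | P0:I, P1:E(60) | bus: BusRd
[3] P0: store L2 := 19 | P0:M(19), P1:I | bus: BusRdX
[4] P1: store L5 := 85 | P0:I, P1:M(85) | bus: BusRdX
[5] P0: store L3 := 20 | P0:M(20), P1:I | bus: BusRdX
[6] P1: store L1 := 97 | P0:I, P1:M(97) | bus: none
[7] P0: load  L1 | P0:S(97), P1:O(97) | bus: BusRd
[8] P0: load  L3 | P0:M(20), P1:I | bus: none
[9] P0: load  L4 | P0:M(92), P1:I | bus: none
[10] P1: store L2 := 36 | P0:I, P1:M(36) | bus: BusRdX,Flush
[11] P1: store L2 := 51 | P0:I, P1:M(51) | bus: none
[12] P1: store L3 := 15 | P0:I, P1:M(15) | bus: BusRdX,Flush
[13] P0: store L7 := 96 | P0:M(96), P1:I | bus: BusRdX
[14] P0: store L7 := 65 | P0:M(65), P1:I | bus: none
[15] P0: store L3 := 5 | P0:M(5), P1:I | bus: BusRdX,Flush
[16] P1: store L1 := 54 | P0:I, P1:M(54) | bus: BusUpgr
[17] P1: store L7 := 66 | P0:I, P1:M(66) | bus: BusRdX,Flush
[18] P0: store L2 := 34 | P0:M(34), P1:I | bus: BusRdX,Flush
[19] P1: store L1 := 96 | P0:I, P1:M(96) | bus: none
[20] P1: load  L7 | P0:I, P1:M(66) | bus: none
[21] P1: store L7 := 12 | P0:I, P1:M(12) | bus: none

memory[L2] = 51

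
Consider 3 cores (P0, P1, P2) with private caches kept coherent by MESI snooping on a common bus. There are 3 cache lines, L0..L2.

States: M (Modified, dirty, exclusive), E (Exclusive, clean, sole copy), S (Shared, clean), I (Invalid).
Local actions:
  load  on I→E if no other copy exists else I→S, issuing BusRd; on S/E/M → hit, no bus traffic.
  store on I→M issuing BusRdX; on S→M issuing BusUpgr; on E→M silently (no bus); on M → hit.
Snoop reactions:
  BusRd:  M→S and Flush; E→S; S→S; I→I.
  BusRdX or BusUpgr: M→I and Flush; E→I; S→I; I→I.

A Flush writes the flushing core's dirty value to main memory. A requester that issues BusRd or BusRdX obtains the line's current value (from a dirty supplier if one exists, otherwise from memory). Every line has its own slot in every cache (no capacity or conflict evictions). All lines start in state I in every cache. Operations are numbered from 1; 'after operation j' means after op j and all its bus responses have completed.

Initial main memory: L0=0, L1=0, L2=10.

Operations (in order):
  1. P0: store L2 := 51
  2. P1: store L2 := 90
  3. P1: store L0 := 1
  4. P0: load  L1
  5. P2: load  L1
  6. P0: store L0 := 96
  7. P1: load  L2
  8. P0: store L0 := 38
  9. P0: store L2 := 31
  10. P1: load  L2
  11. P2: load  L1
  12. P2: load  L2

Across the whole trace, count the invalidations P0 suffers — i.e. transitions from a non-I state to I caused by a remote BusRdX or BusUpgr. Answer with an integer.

step 1: P0: store L2 := 51  ⟶  MII  (L2)  txn=BusRdX  M[L2]=10
step 2: P1: store L2 := 90  ⟶  IMI  (L2)  txn=BusRdX+Flush  M[L2]=51
step 3: P1: store L0 := 1  ⟶  IMI  (L0)  txn=BusRdX  M[L0]=0
step 4: P0: load  L1  ⟶  EII  (L1)  txn=BusRd  M[L1]=0
step 5: P2: load  L1  ⟶  SIS  (L1)  txn=BusRd  M[L1]=0
step 6: P0: store L0 := 96  ⟶  MII  (L0)  txn=BusRdX+Flush  M[L0]=1
step 7: P1: load  L2  ⟶  IMI  (L2)  txn=∅  M[L2]=51
step 8: P0: store L0 := 38  ⟶  MII  (L0)  txn=∅  M[L0]=1
step 9: P0: store L2 := 31  ⟶  MII  (L2)  txn=BusRdX+Flush  M[L2]=90
step 10: P1: load  L2  ⟶  SSI  (L2)  txn=BusRd+Flush  M[L2]=31
step 11: P2: load  L1  ⟶  SIS  (L1)  txn=∅  M[L1]=0
step 12: P2: load  L2  ⟶  SSS  (L2)  txn=BusRd  M[L2]=31

invalidations = 1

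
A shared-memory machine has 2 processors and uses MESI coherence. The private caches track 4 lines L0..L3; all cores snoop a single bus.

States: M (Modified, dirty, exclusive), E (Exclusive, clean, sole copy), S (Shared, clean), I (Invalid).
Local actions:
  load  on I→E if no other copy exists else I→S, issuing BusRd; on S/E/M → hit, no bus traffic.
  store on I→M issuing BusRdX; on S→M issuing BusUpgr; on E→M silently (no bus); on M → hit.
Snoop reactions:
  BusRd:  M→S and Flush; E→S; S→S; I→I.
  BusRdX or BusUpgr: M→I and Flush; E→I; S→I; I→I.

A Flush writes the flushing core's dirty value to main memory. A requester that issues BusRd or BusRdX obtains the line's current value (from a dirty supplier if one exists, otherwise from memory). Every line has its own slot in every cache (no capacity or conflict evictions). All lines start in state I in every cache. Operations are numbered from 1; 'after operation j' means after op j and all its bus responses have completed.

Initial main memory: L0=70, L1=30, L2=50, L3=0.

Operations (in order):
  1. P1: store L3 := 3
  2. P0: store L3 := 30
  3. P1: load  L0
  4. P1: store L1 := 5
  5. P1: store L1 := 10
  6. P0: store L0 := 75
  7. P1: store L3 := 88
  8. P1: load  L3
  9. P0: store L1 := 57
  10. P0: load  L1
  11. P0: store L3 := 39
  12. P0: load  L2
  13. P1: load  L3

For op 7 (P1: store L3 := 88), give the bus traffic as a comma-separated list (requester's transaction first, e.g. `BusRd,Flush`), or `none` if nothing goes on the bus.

[1] P1: store L3 := 3 | P0:I, P1:M(3) | bus: BusRdX
[2] P0: store L3 := 30 | P0:M(30), P1:I | bus: BusRdX,Flush
[3] P1: load  L0 | P0:I, P1:E(70) | bus: BusRd
[4] P1: store L1 := 5 | P0:I, P1:M(5) | bus: BusRdX
[5] P1: store L1 := 10 | P0:I, P1:M(10) | bus: none
[6] P0: store L0 := 75 | P0:M(75), P1:I | bus: BusRdX
[7] P1: store L3 := 88 | P0:I, P1:M(88) | bus: BusRdX,Flush
[8] P1: load  L3 | P0:I, P1:M(88) | bus: none
[9] P0: store L1 := 57 | P0:M(57), P1:I | bus: BusRdX,Flush
[10] P0: load  L1 | P0:M(57), P1:I | bus: none
[11] P0: store L3 := 39 | P0:M(39), P1:I | bus: BusRdX,Flush
[12] P0: load  L2 | P0:E(50), P1:I | bus: BusRd
[13] P1: load  L3 | P0:S(39), P1:S(39) | bus: BusRd,Flush

bus = BusRdX,Flush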